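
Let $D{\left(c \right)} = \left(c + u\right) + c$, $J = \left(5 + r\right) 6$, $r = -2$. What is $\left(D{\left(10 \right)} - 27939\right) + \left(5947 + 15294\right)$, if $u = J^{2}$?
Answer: $-6354$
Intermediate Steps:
$J = 18$ ($J = \left(5 - 2\right) 6 = 3 \cdot 6 = 18$)
$u = 324$ ($u = 18^{2} = 324$)
$D{\left(c \right)} = 324 + 2 c$ ($D{\left(c \right)} = \left(c + 324\right) + c = \left(324 + c\right) + c = 324 + 2 c$)
$\left(D{\left(10 \right)} - 27939\right) + \left(5947 + 15294\right) = \left(\left(324 + 2 \cdot 10\right) - 27939\right) + \left(5947 + 15294\right) = \left(\left(324 + 20\right) - 27939\right) + 21241 = \left(344 - 27939\right) + 21241 = -27595 + 21241 = -6354$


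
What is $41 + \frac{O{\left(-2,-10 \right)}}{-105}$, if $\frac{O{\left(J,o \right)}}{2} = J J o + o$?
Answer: $\frac{881}{21} \approx 41.952$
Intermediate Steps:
$O{\left(J,o \right)} = 2 o + 2 o J^{2}$ ($O{\left(J,o \right)} = 2 \left(J J o + o\right) = 2 \left(J^{2} o + o\right) = 2 \left(o J^{2} + o\right) = 2 \left(o + o J^{2}\right) = 2 o + 2 o J^{2}$)
$41 + \frac{O{\left(-2,-10 \right)}}{-105} = 41 + \frac{2 \left(-10\right) \left(1 + \left(-2\right)^{2}\right)}{-105} = 41 + 2 \left(-10\right) \left(1 + 4\right) \left(- \frac{1}{105}\right) = 41 + 2 \left(-10\right) 5 \left(- \frac{1}{105}\right) = 41 - - \frac{20}{21} = 41 + \frac{20}{21} = \frac{881}{21}$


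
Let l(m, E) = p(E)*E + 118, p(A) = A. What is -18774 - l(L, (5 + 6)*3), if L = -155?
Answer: -19981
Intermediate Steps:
l(m, E) = 118 + E² (l(m, E) = E*E + 118 = E² + 118 = 118 + E²)
-18774 - l(L, (5 + 6)*3) = -18774 - (118 + ((5 + 6)*3)²) = -18774 - (118 + (11*3)²) = -18774 - (118 + 33²) = -18774 - (118 + 1089) = -18774 - 1*1207 = -18774 - 1207 = -19981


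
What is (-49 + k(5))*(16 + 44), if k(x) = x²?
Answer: -1440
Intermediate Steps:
(-49 + k(5))*(16 + 44) = (-49 + 5²)*(16 + 44) = (-49 + 25)*60 = -24*60 = -1440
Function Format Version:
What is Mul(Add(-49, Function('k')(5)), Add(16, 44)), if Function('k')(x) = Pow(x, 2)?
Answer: -1440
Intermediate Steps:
Mul(Add(-49, Function('k')(5)), Add(16, 44)) = Mul(Add(-49, Pow(5, 2)), Add(16, 44)) = Mul(Add(-49, 25), 60) = Mul(-24, 60) = -1440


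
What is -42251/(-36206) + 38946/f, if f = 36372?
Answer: 122784677/54870193 ≈ 2.2377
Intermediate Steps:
-42251/(-36206) + 38946/f = -42251/(-36206) + 38946/36372 = -42251*(-1/36206) + 38946*(1/36372) = 42251/36206 + 6491/6062 = 122784677/54870193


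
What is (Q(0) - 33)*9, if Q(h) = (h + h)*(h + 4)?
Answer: -297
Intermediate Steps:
Q(h) = 2*h*(4 + h) (Q(h) = (2*h)*(4 + h) = 2*h*(4 + h))
(Q(0) - 33)*9 = (2*0*(4 + 0) - 33)*9 = (2*0*4 - 33)*9 = (0 - 33)*9 = -33*9 = -297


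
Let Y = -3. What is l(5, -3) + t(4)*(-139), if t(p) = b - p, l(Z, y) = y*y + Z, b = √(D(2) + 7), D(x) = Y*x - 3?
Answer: 570 - 139*I*√2 ≈ 570.0 - 196.58*I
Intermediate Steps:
D(x) = -3 - 3*x (D(x) = -3*x - 3 = -3 - 3*x)
b = I*√2 (b = √((-3 - 3*2) + 7) = √((-3 - 6) + 7) = √(-9 + 7) = √(-2) = I*√2 ≈ 1.4142*I)
l(Z, y) = Z + y² (l(Z, y) = y² + Z = Z + y²)
t(p) = -p + I*√2 (t(p) = I*√2 - p = -p + I*√2)
l(5, -3) + t(4)*(-139) = (5 + (-3)²) + (-1*4 + I*√2)*(-139) = (5 + 9) + (-4 + I*√2)*(-139) = 14 + (556 - 139*I*√2) = 570 - 139*I*√2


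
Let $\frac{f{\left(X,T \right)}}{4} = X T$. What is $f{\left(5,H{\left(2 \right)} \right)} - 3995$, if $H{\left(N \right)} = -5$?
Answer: $-4095$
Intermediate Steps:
$f{\left(X,T \right)} = 4 T X$ ($f{\left(X,T \right)} = 4 X T = 4 T X$)
$f{\left(5,H{\left(2 \right)} \right)} - 3995 = 4 \left(-5\right) 5 - 3995 = -100 - 3995 = -4095$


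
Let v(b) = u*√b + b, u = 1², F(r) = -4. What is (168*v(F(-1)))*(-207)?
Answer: 139104 - 69552*I ≈ 1.391e+5 - 69552.0*I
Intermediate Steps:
u = 1
v(b) = b + √b (v(b) = 1*√b + b = √b + b = b + √b)
(168*v(F(-1)))*(-207) = (168*(-4 + √(-4)))*(-207) = (168*(-4 + 2*I))*(-207) = (-672 + 336*I)*(-207) = 139104 - 69552*I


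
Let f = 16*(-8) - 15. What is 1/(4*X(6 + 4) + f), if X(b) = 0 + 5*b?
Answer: 1/57 ≈ 0.017544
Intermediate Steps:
X(b) = 5*b
f = -143 (f = -128 - 15 = -143)
1/(4*X(6 + 4) + f) = 1/(4*(5*(6 + 4)) - 143) = 1/(4*(5*10) - 143) = 1/(4*50 - 143) = 1/(200 - 143) = 1/57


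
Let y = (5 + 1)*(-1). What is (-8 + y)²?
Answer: 196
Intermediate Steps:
y = -6 (y = 6*(-1) = -6)
(-8 + y)² = (-8 - 6)² = (-14)² = 196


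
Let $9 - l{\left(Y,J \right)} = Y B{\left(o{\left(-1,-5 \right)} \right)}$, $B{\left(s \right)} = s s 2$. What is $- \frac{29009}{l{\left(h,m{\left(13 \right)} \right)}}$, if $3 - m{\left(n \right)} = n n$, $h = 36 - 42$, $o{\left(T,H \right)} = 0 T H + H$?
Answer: $- \frac{29009}{309} \approx -93.88$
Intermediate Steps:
$o{\left(T,H \right)} = H$ ($o{\left(T,H \right)} = 0 H + H = 0 + H = H$)
$h = -6$ ($h = 36 - 42 = -6$)
$B{\left(s \right)} = 2 s^{2}$ ($B{\left(s \right)} = s^{2} \cdot 2 = 2 s^{2}$)
$m{\left(n \right)} = 3 - n^{2}$ ($m{\left(n \right)} = 3 - n n = 3 - n^{2}$)
$l{\left(Y,J \right)} = 9 - 50 Y$ ($l{\left(Y,J \right)} = 9 - Y 2 \left(-5\right)^{2} = 9 - Y 2 \cdot 25 = 9 - Y 50 = 9 - 50 Y$)
$- \frac{29009}{l{\left(h,m{\left(13 \right)} \right)}} = - \frac{29009}{9 - -300} = - \frac{29009}{9 + 300} = - \frac{29009}{309}$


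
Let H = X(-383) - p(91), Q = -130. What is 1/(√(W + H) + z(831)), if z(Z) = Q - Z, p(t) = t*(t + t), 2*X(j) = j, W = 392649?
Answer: -1922/1095251 - √1503582/1095251 ≈ -0.0028744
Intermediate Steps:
X(j) = j/2
p(t) = 2*t² (p(t) = t*(2*t) = 2*t²)
H = -33507/2 (H = (½)*(-383) - 2*91² = -383/2 - 2*8281 = -383/2 - 1*16562 = -383/2 - 16562 = -33507/2 ≈ -16754.)
z(Z) = -130 - Z
1/(√(W + H) + z(831)) = 1/(√(392649 - 33507/2) + (-130 - 1*831)) = 1/(√(751791/2) + (-130 - 831)) = 1/(√1503582/2 - 961) = 1/(-961 + √1503582/2)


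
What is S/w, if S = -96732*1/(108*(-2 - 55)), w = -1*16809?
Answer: -2687/2874339 ≈ -0.00093482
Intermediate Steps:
w = -16809
S = 2687/171 (S = -96732/((-57*108)) = -96732/(-6156) = -96732*(-1/6156) = 2687/171 ≈ 15.713)
S/w = (2687/171)/(-16809) = (2687/171)*(-1/16809) = -2687/2874339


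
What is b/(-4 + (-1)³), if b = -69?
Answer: 69/5 ≈ 13.800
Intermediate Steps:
b/(-4 + (-1)³) = -69/(-4 + (-1)³) = -69/(-4 - 1) = -69/(-5) = -⅕*(-69) = 69/5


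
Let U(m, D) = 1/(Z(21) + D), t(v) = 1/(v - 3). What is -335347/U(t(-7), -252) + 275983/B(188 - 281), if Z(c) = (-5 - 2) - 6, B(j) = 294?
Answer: 26127160753/294 ≈ 8.8868e+7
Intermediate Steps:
Z(c) = -13 (Z(c) = -7 - 6 = -13)
t(v) = 1/(-3 + v)
U(m, D) = 1/(-13 + D)
-335347/U(t(-7), -252) + 275983/B(188 - 281) = -335347/(1/(-13 - 252)) + 275983/294 = -335347/(1/(-265)) + 275983*(1/294) = -335347/(-1/265) + 275983/294 = -335347*(-265) + 275983/294 = 88866955 + 275983/294 = 26127160753/294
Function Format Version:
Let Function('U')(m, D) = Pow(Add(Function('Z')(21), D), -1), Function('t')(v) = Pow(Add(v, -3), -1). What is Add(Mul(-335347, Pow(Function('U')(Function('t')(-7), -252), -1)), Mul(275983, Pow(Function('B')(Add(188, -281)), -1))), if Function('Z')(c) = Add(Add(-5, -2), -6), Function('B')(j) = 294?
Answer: Rational(26127160753, 294) ≈ 8.8868e+7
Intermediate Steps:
Function('Z')(c) = -13 (Function('Z')(c) = Add(-7, -6) = -13)
Function('t')(v) = Pow(Add(-3, v), -1)
Function('U')(m, D) = Pow(Add(-13, D), -1)
Add(Mul(-335347, Pow(Function('U')(Function('t')(-7), -252), -1)), Mul(275983, Pow(Function('B')(Add(188, -281)), -1))) = Add(Mul(-335347, Pow(Pow(Add(-13, -252), -1), -1)), Mul(275983, Pow(294, -1))) = Add(Mul(-335347, Pow(Pow(-265, -1), -1)), Mul(275983, Rational(1, 294))) = Add(Mul(-335347, Pow(Rational(-1, 265), -1)), Rational(275983, 294)) = Add(Mul(-335347, -265), Rational(275983, 294)) = Add(88866955, Rational(275983, 294)) = Rational(26127160753, 294)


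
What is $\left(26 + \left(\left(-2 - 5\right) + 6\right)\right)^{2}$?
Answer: $625$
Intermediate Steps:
$\left(26 + \left(\left(-2 - 5\right) + 6\right)\right)^{2} = \left(26 + \left(-7 + 6\right)\right)^{2} = \left(26 - 1\right)^{2} = 25^{2} = 625$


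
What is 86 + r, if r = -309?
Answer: -223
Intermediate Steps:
86 + r = 86 - 309 = -223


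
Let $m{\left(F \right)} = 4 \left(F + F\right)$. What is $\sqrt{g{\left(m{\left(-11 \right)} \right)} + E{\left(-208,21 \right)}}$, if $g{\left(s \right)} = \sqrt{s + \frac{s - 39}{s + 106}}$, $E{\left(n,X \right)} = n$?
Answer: $\frac{\sqrt{-7488 + 6 i \sqrt{3422}}}{6} \approx 0.33792 + 14.426 i$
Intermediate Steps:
$m{\left(F \right)} = 8 F$ ($m{\left(F \right)} = 4 \cdot 2 F = 8 F$)
$g{\left(s \right)} = \sqrt{s + \frac{-39 + s}{106 + s}}$
$\sqrt{g{\left(m{\left(-11 \right)} \right)} + E{\left(-208,21 \right)}} = \sqrt{\sqrt{\frac{-39 + 8 \left(-11\right) + 8 \left(-11\right) \left(106 + 8 \left(-11\right)\right)}{106 + 8 \left(-11\right)}} - 208} = \sqrt{\sqrt{\frac{-39 - 88 - 88 \left(106 - 88\right)}{106 - 88}} - 208} = \sqrt{\sqrt{\frac{-39 - 88 - 1584}{18}} - 208} = \sqrt{\sqrt{\frac{1}{18} \left(-1711\right)} - 208} = \sqrt{\sqrt{- \frac{1711}{18}} - 208} = \sqrt{\frac{i \sqrt{3422}}{6} - 208} = \sqrt{-208 + \frac{i \sqrt{3422}}{6}}$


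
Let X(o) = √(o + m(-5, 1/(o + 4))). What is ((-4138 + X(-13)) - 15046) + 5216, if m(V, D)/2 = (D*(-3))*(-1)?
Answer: -13968 + I*√123/3 ≈ -13968.0 + 3.6968*I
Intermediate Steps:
m(V, D) = 6*D (m(V, D) = 2*((D*(-3))*(-1)) = 2*(-3*D*(-1)) = 2*(3*D) = 6*D)
X(o) = √(o + 6/(4 + o)) (X(o) = √(o + 6/(o + 4)) = √(o + 6/(4 + o)))
((-4138 + X(-13)) - 15046) + 5216 = ((-4138 + √((6 - 13*(4 - 13))/(4 - 13))) - 15046) + 5216 = ((-4138 + √((6 - 13*(-9))/(-9))) - 15046) + 5216 = ((-4138 + √(-(6 + 117)/9)) - 15046) + 5216 = ((-4138 + √(-⅑*123)) - 15046) + 5216 = ((-4138 + √(-41/3)) - 15046) + 5216 = ((-4138 + I*√123/3) - 15046) + 5216 = (-19184 + I*√123/3) + 5216 = -13968 + I*√123/3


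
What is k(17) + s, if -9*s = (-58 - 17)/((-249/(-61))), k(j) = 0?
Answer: 1525/747 ≈ 2.0415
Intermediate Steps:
s = 1525/747 (s = -(-58 - 17)/(9*((-249/(-61)))) = -(-25)/(3*((-249*(-1/61)))) = -(-25)/(3*249/61) = -(-25)*61/(3*249) = -⅑*(-1525/83) = 1525/747 ≈ 2.0415)
k(17) + s = 0 + 1525/747 = 1525/747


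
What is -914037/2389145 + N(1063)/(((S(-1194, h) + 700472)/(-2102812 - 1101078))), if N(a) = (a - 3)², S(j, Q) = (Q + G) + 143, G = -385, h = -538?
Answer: -2150165438616739151/417916410835 ≈ -5.1450e+6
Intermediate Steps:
S(j, Q) = -242 + Q (S(j, Q) = (Q - 385) + 143 = (-385 + Q) + 143 = -242 + Q)
N(a) = (-3 + a)²
-914037/2389145 + N(1063)/(((S(-1194, h) + 700472)/(-2102812 - 1101078))) = -914037/2389145 + (-3 + 1063)²/((((-242 - 538) + 700472)/(-2102812 - 1101078))) = -914037*1/2389145 + 1060²/(((-780 + 700472)/(-3203890))) = -914037/2389145 + 1123600/((699692*(-1/3203890))) = -914037/2389145 + 1123600/(-349846/1601945) = -914037/2389145 + 1123600*(-1601945/349846) = -914037/2389145 - 899972701000/174923 = -2150165438616739151/417916410835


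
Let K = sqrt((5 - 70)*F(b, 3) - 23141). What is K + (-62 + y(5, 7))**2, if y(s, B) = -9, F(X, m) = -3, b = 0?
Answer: 5041 + I*sqrt(22946) ≈ 5041.0 + 151.48*I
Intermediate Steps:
K = I*sqrt(22946) (K = sqrt((5 - 70)*(-3) - 23141) = sqrt(-65*(-3) - 23141) = sqrt(195 - 23141) = sqrt(-22946) = I*sqrt(22946) ≈ 151.48*I)
K + (-62 + y(5, 7))**2 = I*sqrt(22946) + (-62 - 9)**2 = I*sqrt(22946) + (-71)**2 = I*sqrt(22946) + 5041 = 5041 + I*sqrt(22946)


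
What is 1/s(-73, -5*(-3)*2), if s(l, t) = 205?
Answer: 1/205 ≈ 0.0048781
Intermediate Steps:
1/s(-73, -5*(-3)*2) = 1/205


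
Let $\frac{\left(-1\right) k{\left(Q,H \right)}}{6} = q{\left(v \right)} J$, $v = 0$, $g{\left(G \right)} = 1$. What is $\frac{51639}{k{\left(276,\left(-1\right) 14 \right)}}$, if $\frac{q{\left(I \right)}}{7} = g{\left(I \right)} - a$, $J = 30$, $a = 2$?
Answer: $\frac{2459}{60} \approx 40.983$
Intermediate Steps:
$q{\left(I \right)} = -7$ ($q{\left(I \right)} = 7 \left(1 - 2\right) = 7 \left(-1\right) = -7$)
$k{\left(Q,H \right)} = 1260$ ($k{\left(Q,H \right)} = - 6 \left(\left(-7\right) 30\right) = \left(-6\right) \left(-210\right) = 1260$)
$\frac{51639}{k{\left(276,\left(-1\right) 14 \right)}} = \frac{51639}{1260} = 51639 \cdot \frac{1}{1260} = \frac{2459}{60}$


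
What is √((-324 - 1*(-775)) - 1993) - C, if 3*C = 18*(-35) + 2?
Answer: 628/3 + I*√1542 ≈ 209.33 + 39.268*I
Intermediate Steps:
C = -628/3 (C = (18*(-35) + 2)/3 = (-630 + 2)/3 = (⅓)*(-628) = -628/3 ≈ -209.33)
√((-324 - 1*(-775)) - 1993) - C = √((-324 - 1*(-775)) - 1993) - 1*(-628/3) = √((-324 + 775) - 1993) + 628/3 = √(451 - 1993) + 628/3 = √(-1542) + 628/3 = I*√1542 + 628/3 = 628/3 + I*√1542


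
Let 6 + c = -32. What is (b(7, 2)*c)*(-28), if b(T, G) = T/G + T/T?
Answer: 4788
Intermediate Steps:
c = -38 (c = -6 - 32 = -38)
b(T, G) = 1 + T/G (b(T, G) = T/G + 1 = 1 + T/G)
(b(7, 2)*c)*(-28) = (((2 + 7)/2)*(-38))*(-28) = (((½)*9)*(-38))*(-28) = ((9/2)*(-38))*(-28) = -171*(-28) = 4788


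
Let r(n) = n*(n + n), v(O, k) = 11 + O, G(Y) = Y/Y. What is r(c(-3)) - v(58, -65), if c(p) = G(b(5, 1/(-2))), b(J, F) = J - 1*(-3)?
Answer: -67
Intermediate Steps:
b(J, F) = 3 + J (b(J, F) = J + 3 = 3 + J)
G(Y) = 1
c(p) = 1
r(n) = 2*n² (r(n) = n*(2*n) = 2*n²)
r(c(-3)) - v(58, -65) = 2*1² - (11 + 58) = 2*1 - 1*69 = 2 - 69 = -67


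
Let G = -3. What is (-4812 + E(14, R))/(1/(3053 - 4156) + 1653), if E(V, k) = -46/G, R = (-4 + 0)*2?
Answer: -7936085/2734887 ≈ -2.9018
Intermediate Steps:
R = -8 (R = -4*2 = -8)
E(V, k) = 46/3 (E(V, k) = -46/(-3) = -46*(-⅓) = 46/3)
(-4812 + E(14, R))/(1/(3053 - 4156) + 1653) = (-4812 + 46/3)/(1/(3053 - 4156) + 1653) = -14390/(3*(1/(-1103) + 1653)) = -14390/(3*(-1/1103 + 1653)) = -14390/(3*1823258/1103) = -14390/3*1103/1823258 = -7936085/2734887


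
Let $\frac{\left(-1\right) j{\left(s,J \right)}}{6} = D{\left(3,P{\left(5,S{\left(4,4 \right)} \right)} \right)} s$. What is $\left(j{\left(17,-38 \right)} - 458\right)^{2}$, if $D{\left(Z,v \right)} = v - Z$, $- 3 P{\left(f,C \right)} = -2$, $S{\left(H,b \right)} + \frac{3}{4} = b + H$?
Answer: $48400$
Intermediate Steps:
$S{\left(H,b \right)} = - \frac{3}{4} + H + b$ ($S{\left(H,b \right)} = - \frac{3}{4} + \left(b + H\right) = - \frac{3}{4} + \left(H + b\right) = - \frac{3}{4} + H + b$)
$P{\left(f,C \right)} = \frac{2}{3}$ ($P{\left(f,C \right)} = \left(- \frac{1}{3}\right) \left(-2\right) = \frac{2}{3}$)
$j{\left(s,J \right)} = 14 s$ ($j{\left(s,J \right)} = - 6 \left(\frac{2}{3} - 3\right) s = - 6 \left(- \frac{7 s}{3}\right) = 14 s$)
$\left(j{\left(17,-38 \right)} - 458\right)^{2} = \left(14 \cdot 17 - 458\right)^{2} = \left(238 - 458\right)^{2} = \left(-220\right)^{2} = 48400$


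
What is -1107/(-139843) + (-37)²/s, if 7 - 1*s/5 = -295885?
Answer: 1829207287/206892124780 ≈ 0.0088414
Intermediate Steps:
s = 1479460 (s = 35 - 5*(-295885) = 35 + 1479425 = 1479460)
-1107/(-139843) + (-37)²/s = -1107/(-139843) + (-37)²/1479460 = -1107*(-1/139843) + 1369*(1/1479460) = 1107/139843 + 1369/1479460 = 1829207287/206892124780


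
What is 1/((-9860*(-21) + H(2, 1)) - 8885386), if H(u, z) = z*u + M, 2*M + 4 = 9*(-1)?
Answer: -2/17356661 ≈ -1.1523e-7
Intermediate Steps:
M = -13/2 (M = -2 + (9*(-1))/2 = -2 + (1/2)*(-9) = -2 - 9/2 = -13/2 ≈ -6.5000)
H(u, z) = -13/2 + u*z (H(u, z) = z*u - 13/2 = u*z - 13/2 = -13/2 + u*z)
1/((-9860*(-21) + H(2, 1)) - 8885386) = 1/((-9860*(-21) + (-13/2 + 2*1)) - 8885386) = 1/((-580*(-357) + (-13/2 + 2)) - 8885386) = 1/((207060 - 9/2) - 8885386) = 1/(414111/2 - 8885386) = 1/(-17356661/2) = -2/17356661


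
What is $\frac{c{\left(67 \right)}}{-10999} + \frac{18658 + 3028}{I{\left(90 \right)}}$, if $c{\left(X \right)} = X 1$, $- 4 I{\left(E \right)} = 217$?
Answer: $- \frac{136301685}{340969} \approx -399.75$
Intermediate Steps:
$I{\left(E \right)} = - \frac{217}{4}$ ($I{\left(E \right)} = \left(- \frac{1}{4}\right) 217 = - \frac{217}{4}$)
$c{\left(X \right)} = X$
$\frac{c{\left(67 \right)}}{-10999} + \frac{18658 + 3028}{I{\left(90 \right)}} = \frac{67}{-10999} + \frac{18658 + 3028}{- \frac{217}{4}} = 67 \left(- \frac{1}{10999}\right) + 21686 \left(- \frac{4}{217}\right) = - \frac{67}{10999} - \frac{12392}{31} = - \frac{136301685}{340969}$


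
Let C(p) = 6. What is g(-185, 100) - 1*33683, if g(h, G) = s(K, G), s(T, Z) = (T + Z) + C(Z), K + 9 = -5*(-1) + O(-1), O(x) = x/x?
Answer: -33580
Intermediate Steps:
O(x) = 1
K = -3 (K = -9 + (-5*(-1) + 1) = -9 + (5 + 1) = -9 + 6 = -3)
s(T, Z) = 6 + T + Z (s(T, Z) = (T + Z) + 6 = 6 + T + Z)
g(h, G) = 3 + G (g(h, G) = 6 - 3 + G = 3 + G)
g(-185, 100) - 1*33683 = (3 + 100) - 1*33683 = 103 - 33683 = -33580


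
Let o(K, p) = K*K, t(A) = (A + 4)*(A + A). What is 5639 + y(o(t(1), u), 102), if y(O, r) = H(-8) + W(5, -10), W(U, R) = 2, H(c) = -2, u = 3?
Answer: 5639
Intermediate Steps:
t(A) = 2*A*(4 + A) (t(A) = (4 + A)*(2*A) = 2*A*(4 + A))
o(K, p) = K²
y(O, r) = 0 (y(O, r) = -2 + 2 = 0)
5639 + y(o(t(1), u), 102) = 5639 + 0 = 5639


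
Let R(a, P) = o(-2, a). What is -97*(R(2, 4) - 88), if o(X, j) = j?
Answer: 8342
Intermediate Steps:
R(a, P) = a
-97*(R(2, 4) - 88) = -97*(2 - 88) = -97*(-86) = 8342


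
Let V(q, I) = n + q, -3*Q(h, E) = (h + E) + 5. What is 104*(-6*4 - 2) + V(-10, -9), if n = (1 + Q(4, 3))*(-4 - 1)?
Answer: -2699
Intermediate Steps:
Q(h, E) = -5/3 - E/3 - h/3 (Q(h, E) = -((h + E) + 5)/3 = -((E + h) + 5)/3 = -(5 + E + h)/3 = -5/3 - E/3 - h/3)
n = 15 (n = (1 + (-5/3 - ⅓*3 - ⅓*4))*(-4 - 1) = (1 + (-5/3 - 1 - 4/3))*(-5) = (1 - 4)*(-5) = -3*(-5) = 15)
V(q, I) = 15 + q
104*(-6*4 - 2) + V(-10, -9) = 104*(-6*4 - 2) + (15 - 10) = 104*(-24 - 2) + 5 = 104*(-26) + 5 = -2704 + 5 = -2699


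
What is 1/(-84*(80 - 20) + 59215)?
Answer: 1/54175 ≈ 1.8459e-5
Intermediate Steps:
1/(-84*(80 - 20) + 59215) = 1/(-84*60 + 59215) = 1/(-5040 + 59215) = 1/54175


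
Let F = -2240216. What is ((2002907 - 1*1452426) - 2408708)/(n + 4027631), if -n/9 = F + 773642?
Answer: -265461/2460971 ≈ -0.10787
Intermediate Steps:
n = 13199166 (n = -9*(-2240216 + 773642) = -9*(-1466574) = 13199166)
((2002907 - 1*1452426) - 2408708)/(n + 4027631) = ((2002907 - 1*1452426) - 2408708)/(13199166 + 4027631) = ((2002907 - 1452426) - 2408708)/17226797 = (550481 - 2408708)*(1/17226797) = -1858227*1/17226797 = -265461/2460971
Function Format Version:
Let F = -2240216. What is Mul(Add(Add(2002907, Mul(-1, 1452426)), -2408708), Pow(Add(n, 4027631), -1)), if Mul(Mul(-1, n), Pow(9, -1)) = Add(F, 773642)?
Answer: Rational(-265461, 2460971) ≈ -0.10787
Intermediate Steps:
n = 13199166 (n = Mul(-9, Add(-2240216, 773642)) = Mul(-9, -1466574) = 13199166)
Mul(Add(Add(2002907, Mul(-1, 1452426)), -2408708), Pow(Add(n, 4027631), -1)) = Mul(Add(Add(2002907, Mul(-1, 1452426)), -2408708), Pow(Add(13199166, 4027631), -1)) = Mul(Add(Add(2002907, -1452426), -2408708), Pow(17226797, -1)) = Mul(Add(550481, -2408708), Rational(1, 17226797)) = Mul(-1858227, Rational(1, 17226797)) = Rational(-265461, 2460971)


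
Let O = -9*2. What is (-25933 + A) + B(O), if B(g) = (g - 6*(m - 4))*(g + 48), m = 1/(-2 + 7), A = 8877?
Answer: -16912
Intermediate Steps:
m = 1/5 ≈ 0.20000
O = -18
B(g) = (48 + g)*(114/5 + g) (B(g) = (g - 6*(1/5 - 4))*(g + 48) = (g - 6*(-19/5))*(48 + g) = (g + 114/5)*(48 + g) = (114/5 + g)*(48 + g) = (48 + g)*(114/5 + g))
(-25933 + A) + B(O) = (-25933 + 8877) + (5472/5 + (-18)**2 + (354/5)*(-18)) = -17056 + (5472/5 + 324 - 6372/5) = -17056 + 144 = -16912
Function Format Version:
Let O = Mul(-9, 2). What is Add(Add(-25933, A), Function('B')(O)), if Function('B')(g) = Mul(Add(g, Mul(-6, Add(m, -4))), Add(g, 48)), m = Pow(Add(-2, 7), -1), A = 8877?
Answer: -16912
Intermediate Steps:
m = Rational(1, 5) (m = Pow(5, -1) = Rational(1, 5) ≈ 0.20000)
O = -18
Function('B')(g) = Mul(Add(48, g), Add(Rational(114, 5), g)) (Function('B')(g) = Mul(Add(g, Mul(-6, Add(Rational(1, 5), -4))), Add(g, 48)) = Mul(Add(g, Mul(-6, Rational(-19, 5))), Add(48, g)) = Mul(Add(g, Rational(114, 5)), Add(48, g)) = Mul(Add(Rational(114, 5), g), Add(48, g)) = Mul(Add(48, g), Add(Rational(114, 5), g)))
Add(Add(-25933, A), Function('B')(O)) = Add(Add(-25933, 8877), Add(Rational(5472, 5), Pow(-18, 2), Mul(Rational(354, 5), -18))) = Add(-17056, Add(Rational(5472, 5), 324, Rational(-6372, 5))) = Add(-17056, 144) = -16912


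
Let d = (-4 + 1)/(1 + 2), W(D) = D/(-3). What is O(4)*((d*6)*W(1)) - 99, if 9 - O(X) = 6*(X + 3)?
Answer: -165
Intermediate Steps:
W(D) = -D/3 (W(D) = D*(-⅓) = -D/3)
O(X) = -9 - 6*X (O(X) = 9 - 6*(X + 3) = 9 - 6*(3 + X) = 9 - (18 + 6*X) = 9 + (-18 - 6*X) = -9 - 6*X)
d = -1 (d = -3/3 = -3*⅓ = -1)
O(4)*((d*6)*W(1)) - 99 = (-9 - 6*4)*((-1*6)*(-⅓*1)) - 99 = (-9 - 24)*(-6*(-⅓)) - 99 = -33*2 - 99 = -66 - 99 = -165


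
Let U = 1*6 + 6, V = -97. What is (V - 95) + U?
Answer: -180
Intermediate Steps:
U = 12 (U = 6 + 6 = 12)
(V - 95) + U = (-97 - 95) + 12 = -192 + 12 = -180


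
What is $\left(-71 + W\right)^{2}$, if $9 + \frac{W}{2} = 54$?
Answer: $361$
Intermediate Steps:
$W = 90$ ($W = -18 + 2 \cdot 54 = -18 + 108 = 90$)
$\left(-71 + W\right)^{2} = \left(-71 + 90\right)^{2} = 19^{2} = 361$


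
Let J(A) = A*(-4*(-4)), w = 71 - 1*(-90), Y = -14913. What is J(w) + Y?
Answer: -12337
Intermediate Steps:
w = 161 (w = 71 + 90 = 161)
J(A) = 16*A (J(A) = A*16 = 16*A)
J(w) + Y = 16*161 - 14913 = 2576 - 14913 = -12337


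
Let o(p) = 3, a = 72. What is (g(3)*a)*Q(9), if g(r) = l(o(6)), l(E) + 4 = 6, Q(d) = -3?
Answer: -432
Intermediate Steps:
l(E) = 2 (l(E) = -4 + 6 = 2)
g(r) = 2
(g(3)*a)*Q(9) = (2*72)*(-3) = 144*(-3) = -432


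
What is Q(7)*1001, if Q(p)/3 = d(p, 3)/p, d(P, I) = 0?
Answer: 0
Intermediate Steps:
Q(p) = 0 (Q(p) = 3*(0/p) = 3*0 = 0)
Q(7)*1001 = 0*1001 = 0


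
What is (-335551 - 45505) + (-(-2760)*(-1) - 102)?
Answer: -383918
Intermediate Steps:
(-335551 - 45505) + (-(-2760)*(-1) - 102) = -381056 + (-230*12 - 102) = -381056 + (-2760 - 102) = -381056 - 2862 = -383918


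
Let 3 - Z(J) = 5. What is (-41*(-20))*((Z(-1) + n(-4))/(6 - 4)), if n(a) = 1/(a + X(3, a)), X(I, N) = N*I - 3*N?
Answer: -1845/2 ≈ -922.50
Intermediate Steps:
X(I, N) = -3*N + I*N (X(I, N) = I*N - 3*N = -3*N + I*N)
Z(J) = -2 (Z(J) = 3 - 1*5 = 3 - 5 = -2)
n(a) = 1/a (n(a) = 1/(a + a*(-3 + 3)) = 1/(a + a*0) = 1/(a + 0) = 1/a)
(-41*(-20))*((Z(-1) + n(-4))/(6 - 4)) = (-41*(-20))*((-2 + 1/(-4))/(6 - 4)) = 820*((-2 - ¼)/2) = 820*(-9/4*½) = 820*(-9/8) = -1845/2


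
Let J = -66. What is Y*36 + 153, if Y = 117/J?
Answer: 981/11 ≈ 89.182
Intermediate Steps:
Y = -39/22 (Y = 117/(-66) = 117*(-1/66) = -39/22 ≈ -1.7727)
Y*36 + 153 = -39/22*36 + 153 = -702/11 + 153 = 981/11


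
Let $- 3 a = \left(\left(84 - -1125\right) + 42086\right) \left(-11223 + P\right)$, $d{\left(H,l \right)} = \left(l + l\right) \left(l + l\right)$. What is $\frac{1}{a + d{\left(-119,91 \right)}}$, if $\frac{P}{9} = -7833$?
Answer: $\frac{1}{1179388924} \approx 8.479 \cdot 10^{-10}$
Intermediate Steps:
$P = -70497$ ($P = 9 \left(-7833\right) = -70497$)
$d{\left(H,l \right)} = 4 l^{2}$ ($d{\left(H,l \right)} = 2 l 2 l = 4 l^{2}$)
$a = 1179355800$ ($a = - \frac{\left(\left(84 - -1125\right) + 42086\right) \left(-11223 - 70497\right)}{3} = - \frac{\left(\left(84 + 1125\right) + 42086\right) \left(-81720\right)}{3} = - \frac{\left(1209 + 42086\right) \left(-81720\right)}{3} = - \frac{43295 \left(-81720\right)}{3} = \left(- \frac{1}{3}\right) \left(-3538067400\right) = 1179355800$)
$\frac{1}{a + d{\left(-119,91 \right)}} = \frac{1}{1179355800 + 4 \cdot 91^{2}} = \frac{1}{1179355800 + 4 \cdot 8281} = \frac{1}{1179355800 + 33124} = \frac{1}{1179388924}$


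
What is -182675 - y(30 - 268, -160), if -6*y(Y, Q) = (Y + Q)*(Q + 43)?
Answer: -174914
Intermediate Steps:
y(Y, Q) = -(43 + Q)*(Q + Y)/6 (y(Y, Q) = -(Y + Q)*(Q + 43)/6 = -(Q + Y)*(43 + Q)/6 = -(43 + Q)*(Q + Y)/6)
-182675 - y(30 - 268, -160) = -182675 - (-43/6*(-160) - 43*(30 - 268)/6 - ⅙*(-160)² - ⅙*(-160)*(30 - 268)) = -182675 - (3440/3 - 43/6*(-238) - ⅙*25600 - ⅙*(-160)*(-238)) = -182675 - (3440/3 + 5117/3 - 12800/3 - 19040/3) = -182675 - 1*(-7761) = -182675 + 7761 = -174914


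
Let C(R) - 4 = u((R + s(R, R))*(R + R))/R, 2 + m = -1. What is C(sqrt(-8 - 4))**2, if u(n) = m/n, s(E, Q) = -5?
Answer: 3*(4331*I + 6784*sqrt(3))/(64*(13*I + 20*sqrt(3))) ≈ 15.865 - 0.093229*I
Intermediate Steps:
m = -3 (m = -2 - 1 = -3)
u(n) = -3/n
C(R) = 4 - 3/(2*R**2*(-5 + R)) (C(R) = 4 + (-3*1/((R - 5)*(R + R)))/R = 4 + (-3*1/(2*R*(-5 + R)))/R = 4 + (-3/(2*R*(-5 + R)))/R = 4 - 3/(2*R**2*(-5 + R)))
C(sqrt(-8 - 4))**2 = ((-3 + 8*(sqrt(-8 - 4))**2*(-5 + sqrt(-8 - 4)))/(2*(sqrt(-8 - 4))**2*(-5 + sqrt(-8 - 4))))**2 = ((-3 + 8*(sqrt(-12))**2*(-5 + sqrt(-12)))/(2*(sqrt(-12))**2*(-5 + sqrt(-12))))**2 = ((-3 + 8*(2*I*sqrt(3))**2*(-5 + 2*I*sqrt(3)))/(2*(2*I*sqrt(3))**2*(-5 + 2*I*sqrt(3))))**2 = ((1/2)*(-1/12)*(-3 + 8*(-12)*(-5 + 2*I*sqrt(3)))/(-5 + 2*I*sqrt(3)))**2 = ((1/2)*(-1/12)*(-3 + (480 - 192*I*sqrt(3)))/(-5 + 2*I*sqrt(3)))**2 = ((1/2)*(-1/12)*(477 - 192*I*sqrt(3))/(-5 + 2*I*sqrt(3)))**2 = (-(477 - 192*I*sqrt(3))/(24*(-5 + 2*I*sqrt(3))))**2 = (477 - 192*I*sqrt(3))**2/(576*(-5 + 2*I*sqrt(3))**2)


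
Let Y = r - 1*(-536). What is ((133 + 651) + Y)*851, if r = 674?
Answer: 1696894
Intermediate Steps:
Y = 1210 (Y = 674 - 1*(-536) = 674 + 536 = 1210)
((133 + 651) + Y)*851 = ((133 + 651) + 1210)*851 = (784 + 1210)*851 = 1994*851 = 1696894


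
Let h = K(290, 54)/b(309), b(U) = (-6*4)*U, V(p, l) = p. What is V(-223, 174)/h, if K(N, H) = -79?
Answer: -1653768/79 ≈ -20934.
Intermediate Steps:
b(U) = -24*U
h = 79/7416 (h = -79/((-24*309)) = -79/(-7416) = -79*(-1/7416) = 79/7416 ≈ 0.010653)
V(-223, 174)/h = -223/79/7416 = -223*7416/79 = -1653768/79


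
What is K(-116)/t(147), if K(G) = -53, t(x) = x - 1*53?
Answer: -53/94 ≈ -0.56383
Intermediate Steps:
t(x) = -53 + x (t(x) = x - 53 = -53 + x)
K(-116)/t(147) = -53/(-53 + 147) = -53/94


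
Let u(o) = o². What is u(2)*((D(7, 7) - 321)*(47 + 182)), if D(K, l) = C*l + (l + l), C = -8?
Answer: -332508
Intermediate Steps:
D(K, l) = -6*l (D(K, l) = -8*l + (l + l) = -8*l + 2*l = -6*l)
u(2)*((D(7, 7) - 321)*(47 + 182)) = 2²*((-6*7 - 321)*(47 + 182)) = 4*((-42 - 321)*229) = 4*(-363*229) = 4*(-83127) = -332508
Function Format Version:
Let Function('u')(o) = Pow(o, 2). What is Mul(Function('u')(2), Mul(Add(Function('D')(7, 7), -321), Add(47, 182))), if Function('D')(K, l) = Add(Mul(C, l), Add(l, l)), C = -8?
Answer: -332508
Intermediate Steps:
Function('D')(K, l) = Mul(-6, l) (Function('D')(K, l) = Add(Mul(-8, l), Add(l, l)) = Add(Mul(-8, l), Mul(2, l)) = Mul(-6, l))
Mul(Function('u')(2), Mul(Add(Function('D')(7, 7), -321), Add(47, 182))) = Mul(Pow(2, 2), Mul(Add(Mul(-6, 7), -321), Add(47, 182))) = Mul(4, Mul(Add(-42, -321), 229)) = Mul(4, Mul(-363, 229)) = Mul(4, -83127) = -332508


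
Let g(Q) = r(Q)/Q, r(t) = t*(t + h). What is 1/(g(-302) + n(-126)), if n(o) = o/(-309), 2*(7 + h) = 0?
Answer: -103/31785 ≈ -0.0032405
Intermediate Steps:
h = -7 (h = -7 + (½)*0 = -7 + 0 = -7)
n(o) = -o/309 (n(o) = o*(-1/309) = -o/309)
r(t) = t*(-7 + t) (r(t) = t*(t - 7) = t*(-7 + t))
g(Q) = -7 + Q (g(Q) = (Q*(-7 + Q))/Q = -7 + Q)
1/(g(-302) + n(-126)) = 1/((-7 - 302) - 1/309*(-126)) = 1/(-309 + 42/103) = 1/(-31785/103) = -103/31785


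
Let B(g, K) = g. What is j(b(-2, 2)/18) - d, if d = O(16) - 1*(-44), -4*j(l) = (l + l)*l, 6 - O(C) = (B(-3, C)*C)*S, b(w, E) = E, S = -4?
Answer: 23003/162 ≈ 141.99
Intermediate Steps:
O(C) = 6 - 12*C (O(C) = 6 - (-3*C)*(-4) = 6 - 12*C)
j(l) = -l²/2 (j(l) = -(l + l)*l/4 = -2*l*l/4 = -l²/2)
d = -142 (d = (6 - 12*16) - 1*(-44) = (6 - 192) + 44 = -186 + 44 = -142)
j(b(-2, 2)/18) - d = -(2/18)²/2 - 1*(-142) = -(2*(1/18))²/2 + 142 = -(⅑)²/2 + 142 = -½*1/81 + 142 = -1/162 + 142 = 23003/162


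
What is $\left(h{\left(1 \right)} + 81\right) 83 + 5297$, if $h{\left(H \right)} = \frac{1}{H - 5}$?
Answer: $\frac{47997}{4} \approx 11999.0$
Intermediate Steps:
$h{\left(H \right)} = \frac{1}{-5 + H}$
$\left(h{\left(1 \right)} + 81\right) 83 + 5297 = \left(\frac{1}{-5 + 1} + 81\right) 83 + 5297 = \left(\frac{1}{-4} + 81\right) 83 + 5297 = \left(- \frac{1}{4} + 81\right) 83 + 5297 = \frac{323}{4} \cdot 83 + 5297 = \frac{26809}{4} + 5297 = \frac{47997}{4}$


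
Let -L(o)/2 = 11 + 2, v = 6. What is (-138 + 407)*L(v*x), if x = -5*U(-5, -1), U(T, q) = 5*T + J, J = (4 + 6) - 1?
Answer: -6994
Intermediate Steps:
J = 9 (J = 10 - 1 = 9)
U(T, q) = 9 + 5*T (U(T, q) = 5*T + 9 = 9 + 5*T)
x = 80 (x = -5*(9 + 5*(-5)) = -5*(9 - 25) = -5*(-16) = 80)
L(o) = -26 (L(o) = -2*(11 + 2) = -2*13 = -26)
(-138 + 407)*L(v*x) = (-138 + 407)*(-26) = 269*(-26) = -6994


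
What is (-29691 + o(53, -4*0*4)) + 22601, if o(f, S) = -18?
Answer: -7108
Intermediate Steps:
(-29691 + o(53, -4*0*4)) + 22601 = (-29691 - 18) + 22601 = -29709 + 22601 = -7108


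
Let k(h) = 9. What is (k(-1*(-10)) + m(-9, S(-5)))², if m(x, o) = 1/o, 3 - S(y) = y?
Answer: 5329/64 ≈ 83.266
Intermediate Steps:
S(y) = 3 - y
(k(-1*(-10)) + m(-9, S(-5)))² = (9 + 1/(3 - 1*(-5)))² = (9 + 1/(3 + 5))² = (9 + 1/8)² = (9 + ⅛)² = (73/8)² = 5329/64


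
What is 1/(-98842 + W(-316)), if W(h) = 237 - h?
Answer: -1/98289 ≈ -1.0174e-5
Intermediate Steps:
1/(-98842 + W(-316)) = 1/(-98842 + (237 - 1*(-316))) = 1/(-98842 + (237 + 316)) = 1/(-98842 + 553) = 1/(-98289) = -1/98289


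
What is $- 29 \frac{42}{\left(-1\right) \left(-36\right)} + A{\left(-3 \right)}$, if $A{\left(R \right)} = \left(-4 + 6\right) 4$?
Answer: $- \frac{155}{6} \approx -25.833$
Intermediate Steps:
$A{\left(R \right)} = 8$ ($A{\left(R \right)} = 2 \cdot 4 = 8$)
$- 29 \frac{42}{\left(-1\right) \left(-36\right)} + A{\left(-3 \right)} = - 29 \frac{42}{\left(-1\right) \left(-36\right)} + 8 = - 29 \cdot \frac{42}{36} + 8 = - 29 \cdot 42 \cdot \frac{1}{36} + 8 = \left(-29\right) \frac{7}{6} + 8 = - \frac{203}{6} + 8 = - \frac{155}{6}$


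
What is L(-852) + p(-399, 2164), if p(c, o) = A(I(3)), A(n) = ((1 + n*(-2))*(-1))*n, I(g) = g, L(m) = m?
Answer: -837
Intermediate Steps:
A(n) = n*(-1 + 2*n) (A(n) = ((1 - 2*n)*(-1))*n = (-1 + 2*n)*n = n*(-1 + 2*n))
p(c, o) = 15 (p(c, o) = 3*(-1 + 2*3) = 3*(-1 + 6) = 3*5 = 15)
L(-852) + p(-399, 2164) = -852 + 15 = -837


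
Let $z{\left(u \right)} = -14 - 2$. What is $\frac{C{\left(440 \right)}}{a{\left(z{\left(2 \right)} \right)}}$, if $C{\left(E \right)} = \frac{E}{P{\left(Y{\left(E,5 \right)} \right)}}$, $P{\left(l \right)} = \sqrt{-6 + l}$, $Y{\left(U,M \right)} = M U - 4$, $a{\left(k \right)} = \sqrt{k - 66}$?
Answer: $- \frac{44 i \sqrt{44895}}{8979} \approx - 1.0383 i$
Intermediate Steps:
$z{\left(u \right)} = -16$
$a{\left(k \right)} = \sqrt{-66 + k}$
$Y{\left(U,M \right)} = -4 + M U$
$C{\left(E \right)} = \frac{E}{\sqrt{-10 + 5 E}}$ ($C{\left(E \right)} = \frac{E}{\sqrt{-6 + \left(-4 + 5 E\right)}} = \frac{E}{\sqrt{-10 + 5 E}}$)
$\frac{C{\left(440 \right)}}{a{\left(z{\left(2 \right)} \right)}} = \frac{\frac{1}{5} \cdot 440 \sqrt{5} \frac{1}{\sqrt{-2 + 440}}}{\sqrt{-66 - 16}} = \frac{\frac{1}{5} \cdot 440 \sqrt{5} \frac{1}{\sqrt{438}}}{\sqrt{-82}} = \frac{\frac{1}{5} \cdot 440 \sqrt{5} \frac{\sqrt{438}}{438}}{i \sqrt{82}} = \frac{44 \sqrt{2190}}{219} \left(- \frac{i \sqrt{82}}{82}\right) = - \frac{44 i \sqrt{44895}}{8979}$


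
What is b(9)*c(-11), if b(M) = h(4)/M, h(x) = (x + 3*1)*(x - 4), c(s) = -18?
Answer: 0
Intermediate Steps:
h(x) = (-4 + x)*(3 + x) (h(x) = (x + 3)*(-4 + x) = (3 + x)*(-4 + x) = (-4 + x)*(3 + x))
b(M) = 0 (b(M) = (-12 + 4² - 1*4)/M = (-12 + 16 - 4)/M = 0/M = 0)
b(9)*c(-11) = 0*(-18) = 0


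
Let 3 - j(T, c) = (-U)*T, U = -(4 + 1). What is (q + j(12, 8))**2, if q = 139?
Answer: 6724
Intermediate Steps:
U = -5 (U = -1*5 = -5)
j(T, c) = 3 - 5*T (j(T, c) = 3 - (-1*(-5))*T = 3 - 5*T)
(q + j(12, 8))**2 = (139 + (3 - 5*12))**2 = (139 + (3 - 60))**2 = (139 - 57)**2 = 82**2 = 6724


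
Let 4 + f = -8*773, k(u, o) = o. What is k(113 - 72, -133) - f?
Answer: 6055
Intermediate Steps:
f = -6188 (f = -4 - 8*773 = -4 - 6184 = -6188)
k(113 - 72, -133) - f = -133 - 1*(-6188) = -133 + 6188 = 6055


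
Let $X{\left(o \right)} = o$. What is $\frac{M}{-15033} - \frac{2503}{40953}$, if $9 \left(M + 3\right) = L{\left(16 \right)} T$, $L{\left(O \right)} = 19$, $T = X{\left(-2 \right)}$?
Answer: $- \frac{111995482}{1846939347} \approx -0.060638$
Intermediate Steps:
$T = -2$
$M = - \frac{65}{9}$ ($M = -3 + \frac{19 \left(-2\right)}{9} = -3 + \frac{1}{9} \left(-38\right) = -3 - \frac{38}{9} = - \frac{65}{9} \approx -7.2222$)
$\frac{M}{-15033} - \frac{2503}{40953} = - \frac{65}{9 \left(-15033\right)} - \frac{2503}{40953} = \left(- \frac{65}{9}\right) \left(- \frac{1}{15033}\right) - \frac{2503}{40953} = \frac{65}{135297} - \frac{2503}{40953} = - \frac{111995482}{1846939347}$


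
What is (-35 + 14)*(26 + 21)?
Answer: -987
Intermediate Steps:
(-35 + 14)*(26 + 21) = -21*47 = -987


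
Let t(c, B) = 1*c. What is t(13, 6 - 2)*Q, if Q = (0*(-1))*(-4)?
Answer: 0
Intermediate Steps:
t(c, B) = c
Q = 0 (Q = 0*(-4) = 0)
t(13, 6 - 2)*Q = 13*0 = 0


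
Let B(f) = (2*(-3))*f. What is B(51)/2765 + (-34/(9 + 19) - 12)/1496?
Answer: -988627/8272880 ≈ -0.11950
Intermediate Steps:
B(f) = -6*f
B(51)/2765 + (-34/(9 + 19) - 12)/1496 = -6*51/2765 + (-34/(9 + 19) - 12)/1496 = -306*1/2765 + (-34/28 - 12)*(1/1496) = -306/2765 + ((1/28)*(-34) - 12)*(1/1496) = -306/2765 + (-17/14 - 12)*(1/1496) = -306/2765 - 185/14*1/1496 = -306/2765 - 185/20944 = -988627/8272880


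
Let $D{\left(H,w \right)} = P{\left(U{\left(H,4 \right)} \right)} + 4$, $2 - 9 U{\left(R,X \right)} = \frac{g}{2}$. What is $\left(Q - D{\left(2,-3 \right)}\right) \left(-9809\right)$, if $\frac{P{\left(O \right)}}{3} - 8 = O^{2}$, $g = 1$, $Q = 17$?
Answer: $\frac{1304597}{12} \approx 1.0872 \cdot 10^{5}$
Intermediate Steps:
$U{\left(R,X \right)} = \frac{1}{6}$ ($U{\left(R,X \right)} = \frac{2}{9} - \frac{1 \cdot \frac{1}{2}}{9} = \frac{2}{9} - \frac{1}{18} = \frac{1}{6}$)
$P{\left(O \right)} = 24 + 3 O^{2}$
$D{\left(H,w \right)} = \frac{337}{12}$ ($D{\left(H,w \right)} = \left(24 + \frac{3}{36}\right) + 4 = \left(24 + 3 \cdot \frac{1}{36}\right) + 4 = \left(24 + \frac{1}{12}\right) + 4 = \frac{289}{12} + 4 = \frac{337}{12}$)
$\left(Q - D{\left(2,-3 \right)}\right) \left(-9809\right) = \left(17 - \frac{337}{12}\right) \left(-9809\right) = \left(- \frac{133}{12}\right) \left(-9809\right) = \frac{1304597}{12}$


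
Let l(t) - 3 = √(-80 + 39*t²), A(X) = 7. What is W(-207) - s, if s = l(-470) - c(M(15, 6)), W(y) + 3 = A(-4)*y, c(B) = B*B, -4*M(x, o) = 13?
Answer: -23111/16 - 2*√2153755 ≈ -4379.6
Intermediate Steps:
M(x, o) = -13/4 (M(x, o) = -¼*13 = -13/4)
c(B) = B²
l(t) = 3 + √(-80 + 39*t²)
W(y) = -3 + 7*y
s = -121/16 + 2*√2153755 (s = (3 + √(-80 + 39*(-470)²)) - (-13/4)² = (3 + √(-80 + 39*220900)) - 1*169/16 = (3 + √(-80 + 8615100)) - 169/16 = (3 + √8615020) - 169/16 = (3 + 2*√2153755) - 169/16 = -121/16 + 2*√2153755 ≈ 2927.6)
W(-207) - s = (-3 + 7*(-207)) - (-121/16 + 2*√2153755) = (-3 - 1449) + (121/16 - 2*√2153755) = -1452 + (121/16 - 2*√2153755) = -23111/16 - 2*√2153755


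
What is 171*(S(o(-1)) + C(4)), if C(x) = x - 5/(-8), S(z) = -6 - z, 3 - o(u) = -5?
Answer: -12825/8 ≈ -1603.1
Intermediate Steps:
o(u) = 8 (o(u) = 3 - 1*(-5) = 3 + 5 = 8)
C(x) = 5/8 + x (C(x) = x - 5*(-⅛) = x + 5/8 = 5/8 + x)
171*(S(o(-1)) + C(4)) = 171*((-6 - 1*8) + (5/8 + 4)) = 171*((-6 - 8) + 37/8) = 171*(-14 + 37/8) = 171*(-75/8) = -12825/8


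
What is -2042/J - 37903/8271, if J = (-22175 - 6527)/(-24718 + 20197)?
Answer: -38722393964/118697121 ≈ -326.23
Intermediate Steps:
J = 28702/4521 (J = -28702/(-4521) = -28702*(-1/4521) = 28702/4521 ≈ 6.3486)
-2042/J - 37903/8271 = -2042/28702/4521 - 37903/8271 = -2042*4521/28702 - 37903*1/8271 = -4615941/14351 - 37903/8271 = -38722393964/118697121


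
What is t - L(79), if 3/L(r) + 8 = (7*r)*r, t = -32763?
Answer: -1431055080/43679 ≈ -32763.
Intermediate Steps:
L(r) = 3/(-8 + 7*r²) (L(r) = 3/(-8 + (7*r)*r) = 3/(-8 + 7*r²))
t - L(79) = -32763 - 3/(-8 + 7*79²) = -32763 - 3/(-8 + 7*6241) = -32763 - 3/(-8 + 43687) = -32763 - 3/43679 = -1431055080/43679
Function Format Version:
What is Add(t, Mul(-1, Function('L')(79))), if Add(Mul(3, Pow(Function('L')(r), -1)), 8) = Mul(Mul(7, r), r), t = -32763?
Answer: Rational(-1431055080, 43679) ≈ -32763.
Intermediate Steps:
Function('L')(r) = Mul(3, Pow(Add(-8, Mul(7, Pow(r, 2))), -1)) (Function('L')(r) = Mul(3, Pow(Add(-8, Mul(Mul(7, r), r)), -1)) = Mul(3, Pow(Add(-8, Mul(7, Pow(r, 2))), -1)))
Add(t, Mul(-1, Function('L')(79))) = Add(-32763, Mul(-1, Mul(3, Pow(Add(-8, Mul(7, Pow(79, 2))), -1)))) = Add(-32763, Mul(-1, Mul(3, Pow(Add(-8, Mul(7, 6241)), -1)))) = Add(-32763, Mul(-1, Mul(3, Pow(Add(-8, 43687), -1)))) = Add(-32763, Mul(-1, Mul(3, Pow(43679, -1)))) = Add(-32763, Mul(-1, Mul(3, Rational(1, 43679)))) = Add(-32763, Mul(-1, Rational(3, 43679))) = Add(-32763, Rational(-3, 43679)) = Rational(-1431055080, 43679)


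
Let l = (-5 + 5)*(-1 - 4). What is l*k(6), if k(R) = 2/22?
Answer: 0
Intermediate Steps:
k(R) = 1/11 (k(R) = 2*(1/22) = 1/11)
l = 0 (l = 0*(-5) = 0)
l*k(6) = 0*(1/11) = 0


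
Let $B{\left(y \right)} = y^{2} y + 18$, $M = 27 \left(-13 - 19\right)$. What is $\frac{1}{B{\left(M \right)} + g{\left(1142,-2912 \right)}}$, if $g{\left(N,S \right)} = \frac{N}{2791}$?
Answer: $- \frac{2791}{1800118318924} \approx -1.5505 \cdot 10^{-9}$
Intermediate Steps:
$M = -864$ ($M = 27 \left(-32\right) = -864$)
$B{\left(y \right)} = 18 + y^{3}$ ($B{\left(y \right)} = y^{3} + 18 = 18 + y^{3}$)
$g{\left(N,S \right)} = \frac{N}{2791}$ ($g{\left(N,S \right)} = N \frac{1}{2791} = \frac{N}{2791}$)
$\frac{1}{B{\left(M \right)} + g{\left(1142,-2912 \right)}} = \frac{1}{\left(18 + \left(-864\right)^{3}\right) + \frac{1}{2791} \cdot 1142} = \frac{1}{\left(18 - 644972544\right) + \frac{1142}{2791}} = \frac{1}{-644972526 + \frac{1142}{2791}} = \frac{1}{- \frac{1800118318924}{2791}} = - \frac{2791}{1800118318924}$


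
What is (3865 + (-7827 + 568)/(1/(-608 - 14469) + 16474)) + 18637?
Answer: 5588903495551/248378497 ≈ 22502.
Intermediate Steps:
(3865 + (-7827 + 568)/(1/(-608 - 14469) + 16474)) + 18637 = (3865 - 7259/(1/(-15077) + 16474)) + 18637 = (3865 - 7259/(-1/15077 + 16474)) + 18637 = (3865 - 7259/248378497/15077) + 18637 = (3865 - 7259*15077/248378497) + 18637 = (3865 - 109443943/248378497) + 18637 = 959873446962/248378497 + 18637 = 5588903495551/248378497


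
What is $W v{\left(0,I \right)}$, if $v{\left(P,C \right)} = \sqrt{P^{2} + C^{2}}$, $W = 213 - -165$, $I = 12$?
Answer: $4536$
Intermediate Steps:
$W = 378$ ($W = 213 + 165 = 378$)
$v{\left(P,C \right)} = \sqrt{C^{2} + P^{2}}$
$W v{\left(0,I \right)} = 378 \sqrt{12^{2} + 0^{2}} = 378 \sqrt{144 + 0} = 378 \sqrt{144} = 378 \cdot 12 = 4536$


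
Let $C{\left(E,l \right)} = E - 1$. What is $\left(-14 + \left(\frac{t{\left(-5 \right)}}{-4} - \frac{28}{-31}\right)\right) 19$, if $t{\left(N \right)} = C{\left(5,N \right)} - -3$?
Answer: $- \frac{34979}{124} \approx -282.09$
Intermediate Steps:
$C{\left(E,l \right)} = -1 + E$ ($C{\left(E,l \right)} = E - 1 = -1 + E$)
$t{\left(N \right)} = 7$ ($t{\left(N \right)} = \left(-1 + 5\right) - -3 = 4 + 3 = 7$)
$\left(-14 + \left(\frac{t{\left(-5 \right)}}{-4} - \frac{28}{-31}\right)\right) 19 = \left(-14 + \left(\frac{7}{-4} - \frac{28}{-31}\right)\right) 19 = \left(-14 + \left(7 \left(- \frac{1}{4}\right) - - \frac{28}{31}\right)\right) 19 = \left(-14 + \left(- \frac{7}{4} + \frac{28}{31}\right)\right) 19 = \left(-14 - \frac{105}{124}\right) 19 = \left(- \frac{1841}{124}\right) 19 = - \frac{34979}{124}$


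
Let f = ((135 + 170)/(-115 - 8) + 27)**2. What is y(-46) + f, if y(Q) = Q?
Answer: 8400322/15129 ≈ 555.25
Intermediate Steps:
f = 9096256/15129 (f = (305/(-123) + 27)**2 = (305*(-1/123) + 27)**2 = (-305/123 + 27)**2 = (3016/123)**2 = 9096256/15129 ≈ 601.25)
y(-46) + f = -46 + 9096256/15129 = 8400322/15129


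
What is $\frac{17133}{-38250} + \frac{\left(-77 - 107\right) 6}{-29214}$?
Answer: $- \frac{8486953}{20693250} \approx -0.41013$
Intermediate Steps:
$\frac{17133}{-38250} + \frac{\left(-77 - 107\right) 6}{-29214} = 17133 \left(- \frac{1}{38250}\right) + \left(-184\right) 6 \left(- \frac{1}{29214}\right) = - \frac{5711}{12750} - - \frac{184}{4869} = - \frac{5711}{12750} + \frac{184}{4869} = - \frac{8486953}{20693250}$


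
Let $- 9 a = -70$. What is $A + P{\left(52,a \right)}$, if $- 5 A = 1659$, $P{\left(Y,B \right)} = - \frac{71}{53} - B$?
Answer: $- \frac{813088}{2385} \approx -340.92$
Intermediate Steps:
$a = \frac{70}{9}$ ($a = \left(- \frac{1}{9}\right) \left(-70\right) = \frac{70}{9} \approx 7.7778$)
$P{\left(Y,B \right)} = - \frac{71}{53} - B$ ($P{\left(Y,B \right)} = \left(-71\right) \frac{1}{53} - B = - \frac{71}{53} - B$)
$A = - \frac{1659}{5}$ ($A = \left(- \frac{1}{5}\right) 1659 = - \frac{1659}{5} \approx -331.8$)
$A + P{\left(52,a \right)} = - \frac{1659}{5} - \frac{4349}{477} = - \frac{813088}{2385}$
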